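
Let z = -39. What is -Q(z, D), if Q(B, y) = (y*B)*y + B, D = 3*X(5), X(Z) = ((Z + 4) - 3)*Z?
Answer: 315939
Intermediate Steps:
X(Z) = Z*(1 + Z) (X(Z) = ((4 + Z) - 3)*Z = (1 + Z)*Z = Z*(1 + Z))
D = 90 (D = 3*(5*(1 + 5)) = 3*(5*6) = 3*30 = 90)
Q(B, y) = B + B*y**2 (Q(B, y) = (B*y)*y + B = B*y**2 + B = B + B*y**2)
-Q(z, D) = -(-39)*(1 + 90**2) = -(-39)*(1 + 8100) = -(-39)*8101 = -1*(-315939) = 315939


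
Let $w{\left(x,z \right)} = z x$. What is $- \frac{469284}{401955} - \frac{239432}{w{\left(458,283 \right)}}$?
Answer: $- \frac{26177777656}{8683165895} \approx -3.0148$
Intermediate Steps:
$w{\left(x,z \right)} = x z$
$- \frac{469284}{401955} - \frac{239432}{w{\left(458,283 \right)}} = - \frac{469284}{401955} - \frac{239432}{458 \cdot 283} = \left(-469284\right) \frac{1}{401955} - \frac{239432}{129614} = - \frac{156428}{133985} - \frac{119716}{64807} = - \frac{26177777656}{8683165895}$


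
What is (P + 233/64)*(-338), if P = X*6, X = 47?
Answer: -3089489/32 ≈ -96547.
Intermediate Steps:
P = 282 (P = 47*6 = 282)
(P + 233/64)*(-338) = (282 + 233/64)*(-338) = (18281/64)*(-338) = -3089489/32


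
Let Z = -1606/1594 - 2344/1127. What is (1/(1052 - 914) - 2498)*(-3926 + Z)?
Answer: 1216589842213789/123954222 ≈ 9.8148e+6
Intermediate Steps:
Z = -2773149/898219 (Z = -1606*1/1594 - 2344*1/1127 = -803/797 - 2344/1127 = -2773149/898219 ≈ -3.0874)
(1/(1052 - 914) - 2498)*(-3926 + Z) = (1/(1052 - 914) - 2498)*(-3926 - 2773149/898219) = (1/138 - 2498)*(-3529180943/898219) = -344723/138*(-3529180943/898219) = 1216589842213789/123954222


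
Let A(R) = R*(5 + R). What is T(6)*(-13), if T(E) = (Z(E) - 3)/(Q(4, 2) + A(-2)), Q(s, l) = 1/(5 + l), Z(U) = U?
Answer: 273/41 ≈ 6.6585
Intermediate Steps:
T(E) = 21/41 - 7*E/41 (T(E) = (E - 3)/(1/(5 + 2) - 2*(5 - 2)) = (-3 + E)/(1/7 - 2*3) = (-3 + E)/(⅐ - 6) = (-3 + E)/(-41/7) = (-3 + E)*(-7/41) = 21/41 - 7*E/41)
T(6)*(-13) = (21/41 - 7/41*6)*(-13) = (21/41 - 42/41)*(-13) = -21/41*(-13) = 273/41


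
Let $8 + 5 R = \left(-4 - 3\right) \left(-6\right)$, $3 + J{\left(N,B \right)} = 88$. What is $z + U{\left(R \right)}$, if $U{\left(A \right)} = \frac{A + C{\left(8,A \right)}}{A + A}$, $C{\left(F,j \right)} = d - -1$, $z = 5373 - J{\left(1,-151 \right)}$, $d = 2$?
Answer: $\frac{359633}{68} \approx 5288.7$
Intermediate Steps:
$J{\left(N,B \right)} = 85$ ($J{\left(N,B \right)} = -3 + 88 = 85$)
$R = \frac{34}{5}$ ($R = - \frac{8}{5} + \frac{\left(-4 - 3\right) \left(-6\right)}{5} = - \frac{8}{5} + \frac{\left(-7\right) \left(-6\right)}{5} = - \frac{8}{5} + \frac{1}{5} \cdot 42 = - \frac{8}{5} + \frac{42}{5} = \frac{34}{5} \approx 6.8$)
$z = 5288$ ($z = 5373 - 85 = 5288$)
$C{\left(F,j \right)} = 3$ ($C{\left(F,j \right)} = 2 - -1 = 2 + 1 = 3$)
$U{\left(A \right)} = \frac{3 + A}{2 A}$ ($U{\left(A \right)} = \frac{A + 3}{A + A} = \frac{3 + A}{2 A}$)
$z + U{\left(R \right)} = 5288 + \frac{3 + \frac{34}{5}}{2 \cdot \frac{34}{5}} = 5288 + \frac{1}{2} \cdot \frac{5}{34} \cdot \frac{49}{5} = 5288 + \frac{49}{68} = \frac{359633}{68}$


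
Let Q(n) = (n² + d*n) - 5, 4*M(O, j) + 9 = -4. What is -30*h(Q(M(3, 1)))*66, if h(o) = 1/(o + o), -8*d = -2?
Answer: -3960/19 ≈ -208.42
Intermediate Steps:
d = ¼ (d = -⅛*(-2) = ¼ ≈ 0.25000)
M(O, j) = -13/4 (M(O, j) = -9/4 + (¼)*(-4) = -9/4 - 1 = -13/4)
Q(n) = -5 + n² + n/4 (Q(n) = (n² + n/4) - 5 = -5 + n² + n/4)
h(o) = 1/(2*o)
-30*h(Q(M(3, 1)))*66 = -15/(-5 + (-13/4)² + (¼)*(-13/4))*66 = -15/(-5 + 169/16 - 13/16)*66 = -15/19/4*66 = -15*4/19*66 = -30*2/19*66 = -60/19*66 = -3960/19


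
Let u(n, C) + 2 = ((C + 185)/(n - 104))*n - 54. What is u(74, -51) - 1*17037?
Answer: -261353/15 ≈ -17424.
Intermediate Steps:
u(n, C) = -56 + n*(185 + C)/(-104 + n) (u(n, C) = -2 + (((C + 185)/(n - 104))*n - 54) = -2 + (((185 + C)/(-104 + n))*n - 54) = -2 + (n*(185 + C)/(-104 + n) - 54) = -2 + (-54 + n*(185 + C)/(-104 + n)) = -56 + n*(185 + C)/(-104 + n))
u(74, -51) - 1*17037 = (5824 + 129*74 - 51*74)/(-104 + 74) - 1*17037 = (5824 + 9546 - 3774)/(-30) - 17037 = -1/30*11596 - 17037 = -5798/15 - 17037 = -261353/15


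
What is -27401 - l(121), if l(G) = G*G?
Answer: -42042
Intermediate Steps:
l(G) = G²
-27401 - l(121) = -27401 - 1*121² = -27401 - 1*14641 = -27401 - 14641 = -42042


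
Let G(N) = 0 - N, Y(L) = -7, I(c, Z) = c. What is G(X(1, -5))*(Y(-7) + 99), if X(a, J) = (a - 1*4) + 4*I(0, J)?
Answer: 276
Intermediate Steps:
X(a, J) = -4 + a (X(a, J) = (a - 1*4) + 4*0 = (a - 4) + 0 = (-4 + a) + 0 = -4 + a)
G(N) = -N
G(X(1, -5))*(Y(-7) + 99) = (-(-4 + 1))*(-7 + 99) = -1*(-3)*92 = 3*92 = 276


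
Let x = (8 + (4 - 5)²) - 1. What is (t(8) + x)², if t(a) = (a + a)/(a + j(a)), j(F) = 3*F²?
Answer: 40804/625 ≈ 65.286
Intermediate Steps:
x = 8 (x = (8 + (-1)²) - 1 = (8 + 1) - 1 = 9 - 1 = 8)
t(a) = 2*a/(a + 3*a²) (t(a) = (a + a)/(a + 3*a²) = (2*a)/(a + 3*a²) = 2*a/(a + 3*a²))
(t(8) + x)² = (2/(1 + 3*8) + 8)² = (2/(1 + 24) + 8)² = (2/25 + 8)² = (202/25)² = 40804/625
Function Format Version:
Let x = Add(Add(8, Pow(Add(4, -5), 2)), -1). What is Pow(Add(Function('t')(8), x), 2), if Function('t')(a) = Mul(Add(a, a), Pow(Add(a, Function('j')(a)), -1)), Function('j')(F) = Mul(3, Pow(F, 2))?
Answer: Rational(40804, 625) ≈ 65.286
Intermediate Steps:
x = 8 (x = Add(Add(8, Pow(-1, 2)), -1) = Add(Add(8, 1), -1) = Add(9, -1) = 8)
Function('t')(a) = Mul(2, a, Pow(Add(a, Mul(3, Pow(a, 2))), -1)) (Function('t')(a) = Mul(Add(a, a), Pow(Add(a, Mul(3, Pow(a, 2))), -1)) = Mul(Mul(2, a), Pow(Add(a, Mul(3, Pow(a, 2))), -1)) = Mul(2, a, Pow(Add(a, Mul(3, Pow(a, 2))), -1)))
Pow(Add(Function('t')(8), x), 2) = Pow(Add(Mul(2, Pow(Add(1, Mul(3, 8)), -1)), 8), 2) = Pow(Add(Mul(2, Pow(Add(1, 24), -1)), 8), 2) = Pow(Add(Mul(2, Pow(25, -1)), 8), 2) = Pow(Add(Mul(2, Rational(1, 25)), 8), 2) = Pow(Add(Rational(2, 25), 8), 2) = Pow(Rational(202, 25), 2) = Rational(40804, 625)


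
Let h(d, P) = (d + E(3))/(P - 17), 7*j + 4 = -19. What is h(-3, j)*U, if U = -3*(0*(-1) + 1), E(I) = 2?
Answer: -21/142 ≈ -0.14789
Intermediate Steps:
j = -23/7 (j = -4/7 + (⅐)*(-19) = -4/7 - 19/7 = -23/7 ≈ -3.2857)
h(d, P) = (2 + d)/(-17 + P) (h(d, P) = (d + 2)/(P - 17) = (2 + d)/(-17 + P))
U = -3 (U = -3*(0 + 1) = -3*1 = -3)
h(-3, j)*U = ((2 - 3)/(-17 - 23/7))*(-3) = (-1/(-142/7))*(-3) = -7/142*(-1)*(-3) = (7/142)*(-3) = -21/142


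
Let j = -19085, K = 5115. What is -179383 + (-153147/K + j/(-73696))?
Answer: -22543504880619/125651680 ≈ -1.7941e+5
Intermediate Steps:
-179383 + (-153147/K + j/(-73696)) = -179383 + (-153147/5115 - 19085/(-73696)) = -179383 + (-153147*1/5115 - 19085*(-1/73696)) = -179383 + (-51049/1705 + 19085/73696) = -179383 - 3729567179/125651680 = -22543504880619/125651680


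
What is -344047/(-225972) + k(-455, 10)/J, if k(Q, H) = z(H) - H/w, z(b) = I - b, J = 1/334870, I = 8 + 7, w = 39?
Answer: 4666397830411/2937636 ≈ 1.5885e+6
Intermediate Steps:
I = 15
J = 1/334870 ≈ 2.9862e-6
z(b) = 15 - b
k(Q, H) = 15 - 40*H/39 (k(Q, H) = (15 - H) - H/39 = 15 - 40*H/39)
-344047/(-225972) + k(-455, 10)/J = -344047/(-225972) + (15 - 40/39*10)/(1/334870) = -344047*(-1/225972) + (15 - 400/39)*334870 = 344047/225972 + (185/39)*334870 = 344047/225972 + 61950950/39 = 4666397830411/2937636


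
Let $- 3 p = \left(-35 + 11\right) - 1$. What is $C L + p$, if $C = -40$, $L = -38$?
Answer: $\frac{4585}{3} \approx 1528.3$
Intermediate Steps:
$p = \frac{25}{3}$ ($p = - \frac{\left(-35 + 11\right) - 1}{3} = - \frac{-24 - 1}{3} = \left(- \frac{1}{3}\right) \left(-25\right) = \frac{25}{3} \approx 8.3333$)
$C L + p = \left(-40\right) \left(-38\right) + \frac{25}{3} = 1520 + \frac{25}{3} = \frac{4585}{3}$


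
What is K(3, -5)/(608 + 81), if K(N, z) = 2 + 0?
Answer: 2/689 ≈ 0.0029028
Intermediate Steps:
K(N, z) = 2
K(3, -5)/(608 + 81) = 2/(608 + 81) = 2/689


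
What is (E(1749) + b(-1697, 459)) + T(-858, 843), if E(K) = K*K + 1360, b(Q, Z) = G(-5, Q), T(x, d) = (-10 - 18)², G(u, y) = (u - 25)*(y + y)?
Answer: 3162965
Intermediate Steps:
G(u, y) = 2*y*(-25 + u) (G(u, y) = (-25 + u)*(2*y) = 2*y*(-25 + u))
T(x, d) = 784 (T(x, d) = (-28)² = 784)
b(Q, Z) = -60*Q (b(Q, Z) = 2*Q*(-25 - 5) = 2*Q*(-30) = -60*Q)
E(K) = 1360 + K² (E(K) = K² + 1360 = 1360 + K²)
(E(1749) + b(-1697, 459)) + T(-858, 843) = ((1360 + 1749²) - 60*(-1697)) + 784 = ((1360 + 3059001) + 101820) + 784 = (3060361 + 101820) + 784 = 3162181 + 784 = 3162965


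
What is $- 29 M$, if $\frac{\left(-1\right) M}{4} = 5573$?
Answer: $646468$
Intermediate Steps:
$M = -22292$ ($M = \left(-4\right) 5573 = -22292$)
$- 29 M = \left(-29\right) \left(-22292\right) = 646468$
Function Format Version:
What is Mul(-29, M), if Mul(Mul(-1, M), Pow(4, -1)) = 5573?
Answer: 646468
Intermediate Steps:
M = -22292 (M = Mul(-4, 5573) = -22292)
Mul(-29, M) = Mul(-29, -22292) = 646468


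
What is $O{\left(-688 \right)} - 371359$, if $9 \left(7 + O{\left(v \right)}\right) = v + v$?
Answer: $- \frac{3343670}{9} \approx -3.7152 \cdot 10^{5}$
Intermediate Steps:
$O{\left(v \right)} = -7 + \frac{2 v}{9}$ ($O{\left(v \right)} = -7 + \frac{v + v}{9} = -7 + \frac{2 v}{9}$)
$O{\left(-688 \right)} - 371359 = \left(-7 + \frac{2}{9} \left(-688\right)\right) - 371359 = \left(-7 - \frac{1376}{9}\right) - 371359 = - \frac{1439}{9} - 371359 = - \frac{3343670}{9}$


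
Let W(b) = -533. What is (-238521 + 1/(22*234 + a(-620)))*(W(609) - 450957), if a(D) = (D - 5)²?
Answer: 42620733535280680/395773 ≈ 1.0769e+11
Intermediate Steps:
a(D) = (-5 + D)²
(-238521 + 1/(22*234 + a(-620)))*(W(609) - 450957) = (-238521 + 1/(22*234 + (-5 - 620)²))*(-533 - 450957) = (-238521 + 1/(5148 + (-625)²))*(-451490) = (-238521 + 1/(5148 + 390625))*(-451490) = (-238521 + 1/395773)*(-451490) = -94400171732/395773*(-451490) = 42620733535280680/395773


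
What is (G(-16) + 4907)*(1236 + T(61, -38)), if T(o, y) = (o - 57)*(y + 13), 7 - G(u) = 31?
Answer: 5547088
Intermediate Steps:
G(u) = -24 (G(u) = 7 - 1*31 = 7 - 31 = -24)
T(o, y) = (-57 + o)*(13 + y)
(G(-16) + 4907)*(1236 + T(61, -38)) = (-24 + 4907)*(1236 + (-741 - 57*(-38) + 13*61 + 61*(-38))) = 4883*(1236 + (-741 + 2166 + 793 - 2318)) = 4883*(1236 - 100) = 4883*1136 = 5547088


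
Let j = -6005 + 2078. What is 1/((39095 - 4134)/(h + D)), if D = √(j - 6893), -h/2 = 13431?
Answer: -26862/34961 + 2*I*√2705/34961 ≈ -0.76834 + 0.0029753*I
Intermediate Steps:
h = -26862 (h = -2*13431 = -26862)
j = -3927
D = 2*I*√2705 (D = √(-3927 - 6893) = √(-10820) = 2*I*√2705 ≈ 104.02*I)
1/((39095 - 4134)/(h + D)) = 1/((39095 - 4134)/(-26862 + 2*I*√2705)) = 1/(34961/(-26862 + 2*I*√2705)) = -26862/34961 + 2*I*√2705/34961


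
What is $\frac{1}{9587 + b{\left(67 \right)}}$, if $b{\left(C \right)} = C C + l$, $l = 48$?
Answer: $\frac{1}{14124} \approx 7.0801 \cdot 10^{-5}$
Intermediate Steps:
$b{\left(C \right)} = 48 + C^{2}$ ($b{\left(C \right)} = C C + 48 = C^{2} + 48 = 48 + C^{2}$)
$\frac{1}{9587 + b{\left(67 \right)}} = \frac{1}{9587 + \left(48 + 67^{2}\right)} = \frac{1}{9587 + \left(48 + 4489\right)} = \frac{1}{9587 + 4537} = \frac{1}{14124}$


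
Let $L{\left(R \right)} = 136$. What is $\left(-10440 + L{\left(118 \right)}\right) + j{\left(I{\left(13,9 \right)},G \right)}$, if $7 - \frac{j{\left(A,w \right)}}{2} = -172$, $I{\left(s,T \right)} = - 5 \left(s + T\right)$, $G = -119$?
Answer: $-9946$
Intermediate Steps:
$I{\left(s,T \right)} = - 5 T - 5 s$ ($I{\left(s,T \right)} = - 5 \left(T + s\right) = - 5 T - 5 s$)
$j{\left(A,w \right)} = 358$ ($j{\left(A,w \right)} = 14 - -344 = 14 + 344 = 358$)
$\left(-10440 + L{\left(118 \right)}\right) + j{\left(I{\left(13,9 \right)},G \right)} = \left(-10440 + 136\right) + 358 = -10304 + 358 = -9946$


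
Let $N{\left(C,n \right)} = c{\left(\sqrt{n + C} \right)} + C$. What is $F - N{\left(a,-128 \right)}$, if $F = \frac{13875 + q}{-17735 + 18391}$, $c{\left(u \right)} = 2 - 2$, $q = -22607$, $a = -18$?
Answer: $\frac{769}{164} \approx 4.689$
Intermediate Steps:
$c{\left(u \right)} = 0$
$F = - \frac{2183}{164}$ ($F = \frac{13875 - 22607}{-17735 + 18391} = - \frac{8732}{656} = \left(-8732\right) \frac{1}{656} = - \frac{2183}{164} \approx -13.311$)
$N{\left(C,n \right)} = C$ ($N{\left(C,n \right)} = 0 + C = C$)
$F - N{\left(a,-128 \right)} = - \frac{2183}{164} - -18 = - \frac{2183}{164} + 18 = \frac{769}{164}$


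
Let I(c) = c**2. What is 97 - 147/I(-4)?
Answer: 1405/16 ≈ 87.813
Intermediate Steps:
97 - 147/I(-4) = 97 - 147/(-4)**2 = 97 - 147/16 = 1405/16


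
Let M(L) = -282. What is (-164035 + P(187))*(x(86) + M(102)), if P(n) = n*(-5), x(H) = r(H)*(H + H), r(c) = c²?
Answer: -209813795100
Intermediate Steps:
x(H) = 2*H³ (x(H) = H²*(H + H) = H²*(2*H) = 2*H³)
P(n) = -5*n
(-164035 + P(187))*(x(86) + M(102)) = (-164035 - 5*187)*(2*86³ - 282) = (-164035 - 935)*(2*636056 - 282) = -164970*(1272112 - 282) = -164970*1271830 = -209813795100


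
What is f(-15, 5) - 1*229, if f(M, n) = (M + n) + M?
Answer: -254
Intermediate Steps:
f(M, n) = n + 2*M
f(-15, 5) - 1*229 = (5 + 2*(-15)) - 1*229 = (5 - 30) - 229 = -25 - 229 = -254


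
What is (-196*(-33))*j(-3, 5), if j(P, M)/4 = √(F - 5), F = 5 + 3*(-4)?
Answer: 51744*I*√3 ≈ 89623.0*I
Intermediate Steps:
F = -7 (F = 5 - 12 = -7)
j(P, M) = 8*I*√3 (j(P, M) = 4*√(-7 - 5) = 4*√(-12) = 4*(2*I*√3) = 8*I*√3)
(-196*(-33))*j(-3, 5) = (-196*(-33))*(8*I*√3) = 6468*(8*I*√3) = 51744*I*√3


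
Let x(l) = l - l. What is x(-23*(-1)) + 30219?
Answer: 30219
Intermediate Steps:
x(l) = 0
x(-23*(-1)) + 30219 = 0 + 30219 = 30219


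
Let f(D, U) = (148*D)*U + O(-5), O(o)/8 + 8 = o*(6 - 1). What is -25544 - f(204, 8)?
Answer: -266816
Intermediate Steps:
O(o) = -64 + 40*o (O(o) = -64 + 8*(o*(6 - 1)) = -64 + 8*(o*5) = -64 + 8*(5*o) = -64 + 40*o)
f(D, U) = -264 + 148*D*U (f(D, U) = (148*D)*U + (-64 + 40*(-5)) = 148*D*U + (-64 - 200) = 148*D*U - 264 = -264 + 148*D*U)
-25544 - f(204, 8) = -25544 - (-264 + 148*204*8) = -25544 - (-264 + 241536) = -25544 - 1*241272 = -25544 - 241272 = -266816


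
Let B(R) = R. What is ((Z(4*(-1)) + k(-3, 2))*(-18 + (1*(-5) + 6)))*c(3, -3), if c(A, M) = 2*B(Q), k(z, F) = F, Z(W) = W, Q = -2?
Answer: -136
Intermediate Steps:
c(A, M) = -4 (c(A, M) = 2*(-2) = -4)
((Z(4*(-1)) + k(-3, 2))*(-18 + (1*(-5) + 6)))*c(3, -3) = ((4*(-1) + 2)*(-18 + (1*(-5) + 6)))*(-4) = ((-4 + 2)*(-18 + (-5 + 6)))*(-4) = -2*(-18 + 1)*(-4) = -2*(-17)*(-4) = 34*(-4) = -136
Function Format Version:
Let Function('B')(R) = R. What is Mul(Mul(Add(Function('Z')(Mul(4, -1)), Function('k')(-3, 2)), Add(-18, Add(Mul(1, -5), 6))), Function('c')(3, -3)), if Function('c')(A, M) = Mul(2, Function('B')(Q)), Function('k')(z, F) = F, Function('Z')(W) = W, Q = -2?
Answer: -136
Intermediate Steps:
Function('c')(A, M) = -4 (Function('c')(A, M) = Mul(2, -2) = -4)
Mul(Mul(Add(Function('Z')(Mul(4, -1)), Function('k')(-3, 2)), Add(-18, Add(Mul(1, -5), 6))), Function('c')(3, -3)) = Mul(Mul(Add(Mul(4, -1), 2), Add(-18, Add(Mul(1, -5), 6))), -4) = Mul(Mul(Add(-4, 2), Add(-18, Add(-5, 6))), -4) = Mul(Mul(-2, Add(-18, 1)), -4) = Mul(Mul(-2, -17), -4) = Mul(34, -4) = -136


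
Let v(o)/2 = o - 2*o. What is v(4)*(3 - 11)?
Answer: 64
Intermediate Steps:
v(o) = -2*o (v(o) = 2*(o - 2*o) = 2*(-o) = -2*o)
v(4)*(3 - 11) = (-2*4)*(3 - 11) = -8*(-8) = 64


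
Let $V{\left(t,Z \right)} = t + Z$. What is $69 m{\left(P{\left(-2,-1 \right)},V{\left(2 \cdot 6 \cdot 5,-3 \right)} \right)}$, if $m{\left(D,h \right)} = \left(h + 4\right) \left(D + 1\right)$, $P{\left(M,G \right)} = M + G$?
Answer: $-8418$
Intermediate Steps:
$P{\left(M,G \right)} = G + M$
$V{\left(t,Z \right)} = Z + t$
$m{\left(D,h \right)} = \left(1 + D\right) \left(4 + h\right)$ ($m{\left(D,h \right)} = \left(4 + h\right) \left(1 + D\right) = \left(1 + D\right) \left(4 + h\right)$)
$69 m{\left(P{\left(-2,-1 \right)},V{\left(2 \cdot 6 \cdot 5,-3 \right)} \right)} = 69 \left(4 - \left(3 - 2 \cdot 6 \cdot 5\right) + 4 \left(-1 - 2\right) + \left(-1 - 2\right) \left(-3 + 2 \cdot 6 \cdot 5\right)\right) = 69 \left(4 + \left(-3 + 12 \cdot 5\right) + 4 \left(-3\right) - 3 \left(-3 + 12 \cdot 5\right)\right) = 69 \left(4 + \left(-3 + 60\right) - 12 - 3 \left(-3 + 60\right)\right) = 69 \left(4 + 57 - 12 - 171\right) = 69 \left(-122\right) = -8418$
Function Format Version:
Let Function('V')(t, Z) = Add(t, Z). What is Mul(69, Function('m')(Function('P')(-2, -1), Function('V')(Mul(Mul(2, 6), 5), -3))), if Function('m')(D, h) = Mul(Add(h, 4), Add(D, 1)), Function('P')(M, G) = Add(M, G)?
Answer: -8418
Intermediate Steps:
Function('P')(M, G) = Add(G, M)
Function('V')(t, Z) = Add(Z, t)
Function('m')(D, h) = Mul(Add(1, D), Add(4, h)) (Function('m')(D, h) = Mul(Add(4, h), Add(1, D)) = Mul(Add(1, D), Add(4, h)))
Mul(69, Function('m')(Function('P')(-2, -1), Function('V')(Mul(Mul(2, 6), 5), -3))) = Mul(69, Add(4, Add(-3, Mul(Mul(2, 6), 5)), Mul(4, Add(-1, -2)), Mul(Add(-1, -2), Add(-3, Mul(Mul(2, 6), 5))))) = Mul(69, Add(4, Add(-3, Mul(12, 5)), Mul(4, -3), Mul(-3, Add(-3, Mul(12, 5))))) = Mul(69, Add(4, Add(-3, 60), -12, Mul(-3, Add(-3, 60)))) = Mul(69, Add(4, 57, -12, Mul(-3, 57))) = Mul(69, Add(4, 57, -12, -171)) = Mul(69, -122) = -8418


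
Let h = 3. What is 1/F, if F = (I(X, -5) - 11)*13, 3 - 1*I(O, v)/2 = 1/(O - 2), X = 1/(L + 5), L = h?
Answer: -15/767 ≈ -0.019557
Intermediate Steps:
L = 3
X = 1/8 (X = 1/(3 + 5) = 1/8 ≈ 0.12500)
I(O, v) = 6 - 2/(-2 + O) (I(O, v) = 6 - 2/(O - 2) = 6 - 2/(-2 + O))
F = -767/15 (F = (2*(-7 + 3*(1/8))/(-2 + 1/8) - 11)*13 = (2*(-7 + 3/8)/(-15/8) - 11)*13 = (2*(-8/15)*(-53/8) - 11)*13 = (106/15 - 11)*13 = -59/15*13 = -767/15 ≈ -51.133)
1/F = 1/(-767/15) = -15/767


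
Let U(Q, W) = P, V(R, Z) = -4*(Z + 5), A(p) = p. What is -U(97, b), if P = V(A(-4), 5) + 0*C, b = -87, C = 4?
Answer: 40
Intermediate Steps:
V(R, Z) = -20 - 4*Z (V(R, Z) = -4*(5 + Z) = -20 - 4*Z)
P = -40 (P = (-20 - 4*5) + 0*4 = (-20 - 20) + 0 = -40 + 0 = -40)
U(Q, W) = -40
-U(97, b) = -1*(-40) = 40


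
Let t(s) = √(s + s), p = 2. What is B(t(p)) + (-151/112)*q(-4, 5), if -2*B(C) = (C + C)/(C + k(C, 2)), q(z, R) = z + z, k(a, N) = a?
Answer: 72/7 ≈ 10.286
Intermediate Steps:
q(z, R) = 2*z
t(s) = √2*√s (t(s) = √(2*s) = √2*√s)
B(C) = -½ (B(C) = -(C + C)/(2*(C + C)) = -2*C/(2*(2*C)) = -2*C*1/(2*C)/2 = -½*1 = -½)
B(t(p)) + (-151/112)*q(-4, 5) = -½ + (-151/112)*(2*(-4)) = -½ - 151*1/112*(-8) = -½ - 151/112*(-8) = -½ + 151/14 = 72/7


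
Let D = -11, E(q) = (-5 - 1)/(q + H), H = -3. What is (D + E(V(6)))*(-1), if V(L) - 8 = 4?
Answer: 35/3 ≈ 11.667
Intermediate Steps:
V(L) = 12 (V(L) = 8 + 4 = 12)
E(q) = -6/(-3 + q) (E(q) = (-5 - 1)/(q - 3) = -6/(-3 + q))
(D + E(V(6)))*(-1) = (-11 - 6/(-3 + 12))*(-1) = (-11 - 6/9)*(-1) = (-11 - 6*⅑)*(-1) = (-11 - ⅔)*(-1) = -35/3*(-1) = 35/3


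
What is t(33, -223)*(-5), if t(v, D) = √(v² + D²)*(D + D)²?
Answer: -994580*√50818 ≈ -2.2421e+8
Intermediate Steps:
t(v, D) = 4*D²*√(D² + v²) (t(v, D) = √(D² + v²)*(2*D)² = √(D² + v²)*(4*D²) = 4*D²*√(D² + v²))
t(33, -223)*(-5) = (4*(-223)²*√((-223)² + 33²))*(-5) = (4*49729*√(49729 + 1089))*(-5) = (4*49729*√50818)*(-5) = (198916*√50818)*(-5) = -994580*√50818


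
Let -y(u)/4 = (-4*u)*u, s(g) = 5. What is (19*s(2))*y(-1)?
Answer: 1520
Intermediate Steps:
y(u) = 16*u² (y(u) = -4*(-4*u)*u = -(-16)*u² = 16*u²)
(19*s(2))*y(-1) = (19*5)*(16*(-1)²) = 95*(16*1) = 95*16 = 1520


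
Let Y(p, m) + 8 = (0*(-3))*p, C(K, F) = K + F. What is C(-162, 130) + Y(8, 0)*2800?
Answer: -22432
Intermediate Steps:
C(K, F) = F + K
Y(p, m) = -8 (Y(p, m) = -8 + (0*(-3))*p = -8 + 0*p = -8 + 0 = -8)
C(-162, 130) + Y(8, 0)*2800 = (130 - 162) - 8*2800 = -32 - 22400 = -22432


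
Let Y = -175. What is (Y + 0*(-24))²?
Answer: 30625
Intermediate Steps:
(Y + 0*(-24))² = (-175 + 0*(-24))² = (-175 + 0)² = (-175)² = 30625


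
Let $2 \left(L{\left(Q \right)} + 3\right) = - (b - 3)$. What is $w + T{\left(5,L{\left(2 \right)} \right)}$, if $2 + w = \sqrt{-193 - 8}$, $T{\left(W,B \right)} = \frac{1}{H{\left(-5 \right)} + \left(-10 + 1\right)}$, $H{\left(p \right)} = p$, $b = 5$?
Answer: $- \frac{29}{14} + i \sqrt{201} \approx -2.0714 + 14.177 i$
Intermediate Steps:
$L{\left(Q \right)} = -4$ ($L{\left(Q \right)} = -3 + \frac{\left(-1\right) \left(5 - 3\right)}{2} = -3 + \frac{\left(-1\right) 2}{2} = -3 + \frac{1}{2} \left(-2\right) = -3 - 1 = -4$)
$T{\left(W,B \right)} = - \frac{1}{14}$ ($T{\left(W,B \right)} = \frac{1}{-5 + \left(-10 + 1\right)} = \frac{1}{-5 - 9} = \frac{1}{-14} = - \frac{1}{14}$)
$w = -2 + i \sqrt{201}$ ($w = -2 + \sqrt{-193 - 8} = -2 + \sqrt{-201} = -2 + i \sqrt{201} \approx -2.0 + 14.177 i$)
$w + T{\left(5,L{\left(2 \right)} \right)} = \left(-2 + i \sqrt{201}\right) - \frac{1}{14} = - \frac{29}{14} + i \sqrt{201}$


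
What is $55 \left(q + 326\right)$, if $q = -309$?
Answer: $935$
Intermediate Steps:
$55 \left(q + 326\right) = 55 \left(-309 + 326\right) = 55 \cdot 17 = 935$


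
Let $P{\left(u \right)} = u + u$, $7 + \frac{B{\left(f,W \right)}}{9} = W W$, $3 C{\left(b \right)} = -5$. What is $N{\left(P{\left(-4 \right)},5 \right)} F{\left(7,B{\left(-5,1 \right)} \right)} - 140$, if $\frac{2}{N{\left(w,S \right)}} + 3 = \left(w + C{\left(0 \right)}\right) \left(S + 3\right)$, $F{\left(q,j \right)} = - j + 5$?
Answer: $- \frac{34094}{241} \approx -141.47$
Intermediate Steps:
$C{\left(b \right)} = - \frac{5}{3}$ ($C{\left(b \right)} = \frac{1}{3} \left(-5\right) = - \frac{5}{3}$)
$B{\left(f,W \right)} = -63 + 9 W^{2}$ ($B{\left(f,W \right)} = -63 + 9 W W = -63 + 9 W^{2}$)
$F{\left(q,j \right)} = 5 - j$
$P{\left(u \right)} = 2 u$
$N{\left(w,S \right)} = \frac{2}{-3 + \left(3 + S\right) \left(- \frac{5}{3} + w\right)}$ ($N{\left(w,S \right)} = \frac{2}{-3 + \left(w - \frac{5}{3}\right) \left(S + 3\right)} = \frac{2}{-3 + \left(- \frac{5}{3} + w\right) \left(3 + S\right)} = \frac{2}{-3 + \left(3 + S\right) \left(- \frac{5}{3} + w\right)}$)
$N{\left(P{\left(-4 \right)},5 \right)} F{\left(7,B{\left(-5,1 \right)} \right)} - 140 = \frac{6}{-24 - 25 + 9 \cdot 2 \left(-4\right) + 3 \cdot 5 \cdot 2 \left(-4\right)} \left(5 - \left(-63 + 9 \cdot 1^{2}\right)\right) - 140 = \frac{6}{-24 - 25 + 9 \left(-8\right) + 3 \cdot 5 \left(-8\right)} \left(5 - \left(-63 + 9 \cdot 1\right)\right) - 140 = \frac{6}{-24 - 25 - 72 - 120} \left(5 - \left(-63 + 9\right)\right) - 140 = \frac{6}{-241} \left(5 - -54\right) - 140 = 6 \left(- \frac{1}{241}\right) \left(5 + 54\right) - 140 = \left(- \frac{6}{241}\right) 59 - 140 = - \frac{354}{241} - 140 = - \frac{34094}{241}$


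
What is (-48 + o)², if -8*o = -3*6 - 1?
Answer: 133225/64 ≈ 2081.6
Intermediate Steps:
o = 19/8 (o = -(-3*6 - 1)/8 = -(-18 - 1)/8 = -⅛*(-19) = 19/8 ≈ 2.3750)
(-48 + o)² = (-48 + 19/8)² = (-365/8)² = 133225/64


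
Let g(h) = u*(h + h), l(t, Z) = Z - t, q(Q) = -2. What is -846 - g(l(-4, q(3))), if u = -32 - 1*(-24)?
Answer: -814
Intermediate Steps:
u = -8 (u = -32 + 24 = -8)
g(h) = -16*h (g(h) = -8*(h + h) = -16*h)
-846 - g(l(-4, q(3))) = -846 - (-16)*(-2 - 1*(-4)) = -846 - (-16)*(-2 + 4) = -846 - (-16)*2 = -846 - 1*(-32) = -846 + 32 = -814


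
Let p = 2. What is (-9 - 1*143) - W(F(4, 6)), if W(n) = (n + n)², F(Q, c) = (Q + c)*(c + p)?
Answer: -25752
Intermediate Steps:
F(Q, c) = (2 + c)*(Q + c) (F(Q, c) = (Q + c)*(c + 2) = (Q + c)*(2 + c) = (2 + c)*(Q + c))
W(n) = 4*n² (W(n) = (2*n)² = 4*n²)
(-9 - 1*143) - W(F(4, 6)) = (-9 - 1*143) - 4*(6² + 2*4 + 2*6 + 4*6)² = (-9 - 143) - 4*(36 + 8 + 12 + 24)² = -152 - 4*80² = -152 - 4*6400 = -152 - 1*25600 = -152 - 25600 = -25752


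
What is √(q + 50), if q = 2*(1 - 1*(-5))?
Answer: √62 ≈ 7.8740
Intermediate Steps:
q = 12 (q = 2*(1 + 5) = 2*6 = 12)
√(q + 50) = √(12 + 50) = √62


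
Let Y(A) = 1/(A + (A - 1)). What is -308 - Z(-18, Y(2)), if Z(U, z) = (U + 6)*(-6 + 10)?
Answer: -260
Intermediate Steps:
Y(A) = 1/(-1 + 2*A) (Y(A) = 1/(A + (-1 + A)) = 1/(-1 + 2*A))
Z(U, z) = 24 + 4*U (Z(U, z) = (6 + U)*4 = 24 + 4*U)
-308 - Z(-18, Y(2)) = -308 - (24 + 4*(-18)) = -308 - (24 - 72) = -308 - 1*(-48) = -308 + 48 = -260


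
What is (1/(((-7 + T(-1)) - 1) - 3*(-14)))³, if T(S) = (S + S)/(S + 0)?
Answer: 1/46656 ≈ 2.1433e-5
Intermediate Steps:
T(S) = 2 (T(S) = (2*S)/S = 2)
(1/(((-7 + T(-1)) - 1) - 3*(-14)))³ = (1/(((-7 + 2) - 1) - 3*(-14)))³ = (1/((-5 - 1) - 1*(-42)))³ = (1/(-6 + 42))³ = (1/36)³ = 1/46656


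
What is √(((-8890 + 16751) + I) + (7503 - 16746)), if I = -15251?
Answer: I*√16633 ≈ 128.97*I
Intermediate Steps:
√(((-8890 + 16751) + I) + (7503 - 16746)) = √(((-8890 + 16751) - 15251) + (7503 - 16746)) = √((7861 - 15251) - 9243) = √(-7390 - 9243) = √(-16633) = I*√16633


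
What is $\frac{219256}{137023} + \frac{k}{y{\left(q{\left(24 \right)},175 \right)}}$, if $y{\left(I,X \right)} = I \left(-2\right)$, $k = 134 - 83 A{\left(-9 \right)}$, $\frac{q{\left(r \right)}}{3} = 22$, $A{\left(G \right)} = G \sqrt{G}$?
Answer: $\frac{5290355}{9043518} - \frac{747 i}{44} \approx 0.58499 - 16.977 i$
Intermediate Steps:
$A{\left(G \right)} = G^{\frac{3}{2}}$
$q{\left(r \right)} = 66$ ($q{\left(r \right)} = 3 \cdot 22 = 66$)
$k = 134 + 2241 i$ ($k = 134 - 83 \left(-9\right)^{\frac{3}{2}} = 134 - 83 \left(- 27 i\right) = 134 + 2241 i \approx 134.0 + 2241.0 i$)
$y{\left(I,X \right)} = - 2 I$
$\frac{219256}{137023} + \frac{k}{y{\left(q{\left(24 \right)},175 \right)}} = \frac{219256}{137023} + \frac{134 + 2241 i}{\left(-2\right) 66} = 219256 \cdot \frac{1}{137023} + \frac{134 + 2241 i}{-132} = \frac{219256}{137023} + \left(134 + 2241 i\right) \left(- \frac{1}{132}\right) = \frac{219256}{137023} - \left(\frac{67}{66} + \frac{747 i}{44}\right) = \frac{5290355}{9043518} - \frac{747 i}{44}$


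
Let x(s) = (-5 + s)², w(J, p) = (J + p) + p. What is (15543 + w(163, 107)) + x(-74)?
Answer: 22161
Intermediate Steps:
w(J, p) = J + 2*p
(15543 + w(163, 107)) + x(-74) = (15543 + (163 + 2*107)) + (-5 - 74)² = (15543 + (163 + 214)) + (-79)² = (15543 + 377) + 6241 = 15920 + 6241 = 22161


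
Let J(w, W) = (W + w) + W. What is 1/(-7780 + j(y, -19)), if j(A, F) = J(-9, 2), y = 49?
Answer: -1/7785 ≈ -0.00012845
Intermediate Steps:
J(w, W) = w + 2*W
j(A, F) = -5 (j(A, F) = -9 + 2*2 = -9 + 4 = -5)
1/(-7780 + j(y, -19)) = 1/(-7780 - 5) = 1/(-7785) = -1/7785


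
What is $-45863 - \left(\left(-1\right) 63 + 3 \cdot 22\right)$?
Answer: $-45866$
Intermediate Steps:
$-45863 - \left(\left(-1\right) 63 + 3 \cdot 22\right) = -45863 - \left(-63 + 66\right) = -45863 - 3 = -45866$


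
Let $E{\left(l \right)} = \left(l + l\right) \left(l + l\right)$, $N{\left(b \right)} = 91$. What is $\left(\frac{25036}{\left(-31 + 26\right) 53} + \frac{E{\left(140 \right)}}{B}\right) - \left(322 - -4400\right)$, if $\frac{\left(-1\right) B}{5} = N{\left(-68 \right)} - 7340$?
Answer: $- \frac{9248221934}{1920985} \approx -4814.3$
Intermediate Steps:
$E{\left(l \right)} = 4 l^{2}$ ($E{\left(l \right)} = 2 l 2 l = 4 l^{2}$)
$B = 36245$ ($B = - 5 \left(91 - 7340\right) = \left(-5\right) \left(-7249\right) = 36245$)
$\left(\frac{25036}{\left(-31 + 26\right) 53} + \frac{E{\left(140 \right)}}{B}\right) - \left(322 - -4400\right) = \left(\frac{25036}{\left(-31 + 26\right) 53} + \frac{4 \cdot 140^{2}}{36245}\right) - \left(322 - -4400\right) = \left(\frac{25036}{\left(-5\right) 53} + 4 \cdot 19600 \cdot \frac{1}{36245}\right) - \left(322 + 4400\right) = \left(\frac{25036}{-265} + 78400 \cdot \frac{1}{36245}\right) - 4722 = \left(25036 \left(- \frac{1}{265}\right) + \frac{15680}{7249}\right) - 4722 = \left(- \frac{25036}{265} + \frac{15680}{7249}\right) - 4722 = - \frac{177330764}{1920985} - 4722 = - \frac{9248221934}{1920985}$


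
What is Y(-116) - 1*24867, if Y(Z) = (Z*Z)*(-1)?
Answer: -38323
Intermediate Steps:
Y(Z) = -Z² (Y(Z) = Z²*(-1) = -Z²)
Y(-116) - 1*24867 = -1*(-116)² - 1*24867 = -1*13456 - 24867 = -13456 - 24867 = -38323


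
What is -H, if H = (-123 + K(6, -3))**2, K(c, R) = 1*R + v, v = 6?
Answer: -14400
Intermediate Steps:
K(c, R) = 6 + R (K(c, R) = 1*R + 6 = R + 6 = 6 + R)
H = 14400 (H = (-123 + (6 - 3))**2 = (-123 + 3)**2 = (-120)**2 = 14400)
-H = -1*14400 = -14400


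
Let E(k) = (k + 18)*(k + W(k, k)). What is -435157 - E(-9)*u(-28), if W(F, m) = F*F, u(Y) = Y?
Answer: -417013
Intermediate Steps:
W(F, m) = F²
E(k) = (18 + k)*(k + k²) (E(k) = (k + 18)*(k + k²) = (18 + k)*(k + k²))
-435157 - E(-9)*u(-28) = -435157 - (-9*(18 + (-9)² + 19*(-9)))*(-28) = -435157 - (-9*(18 + 81 - 171))*(-28) = -435157 - (-9*(-72))*(-28) = -435157 - 648*(-28) = -435157 - 1*(-18144) = -435157 + 18144 = -417013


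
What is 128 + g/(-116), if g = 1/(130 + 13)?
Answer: 2123263/16588 ≈ 128.00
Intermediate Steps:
g = 1/143 ≈ 0.0069930
128 + g/(-116) = 128 + (1/143)/(-116) = 128 - 1/116*1/143 = 128 - 1/16588 = 2123263/16588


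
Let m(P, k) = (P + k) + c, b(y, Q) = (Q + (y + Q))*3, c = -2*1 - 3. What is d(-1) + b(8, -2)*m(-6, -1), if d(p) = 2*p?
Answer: -146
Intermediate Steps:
c = -5 (c = -2 - 3 = -5)
b(y, Q) = 3*y + 6*Q (b(y, Q) = (Q + (Q + y))*3 = (y + 2*Q)*3 = 3*y + 6*Q)
m(P, k) = -5 + P + k (m(P, k) = (P + k) - 5 = -5 + P + k)
d(-1) + b(8, -2)*m(-6, -1) = 2*(-1) + (3*8 + 6*(-2))*(-5 - 6 - 1) = -2 + (24 - 12)*(-12) = -2 + 12*(-12) = -2 - 144 = -146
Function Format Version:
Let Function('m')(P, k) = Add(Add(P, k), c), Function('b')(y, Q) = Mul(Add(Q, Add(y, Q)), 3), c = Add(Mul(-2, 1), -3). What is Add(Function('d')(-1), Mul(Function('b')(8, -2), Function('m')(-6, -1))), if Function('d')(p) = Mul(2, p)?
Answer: -146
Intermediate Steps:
c = -5 (c = Add(-2, -3) = -5)
Function('b')(y, Q) = Add(Mul(3, y), Mul(6, Q)) (Function('b')(y, Q) = Mul(Add(Q, Add(Q, y)), 3) = Mul(Add(y, Mul(2, Q)), 3) = Add(Mul(3, y), Mul(6, Q)))
Function('m')(P, k) = Add(-5, P, k) (Function('m')(P, k) = Add(Add(P, k), -5) = Add(-5, P, k))
Add(Function('d')(-1), Mul(Function('b')(8, -2), Function('m')(-6, -1))) = Add(Mul(2, -1), Mul(Add(Mul(3, 8), Mul(6, -2)), Add(-5, -6, -1))) = Add(-2, Mul(Add(24, -12), -12)) = Add(-2, Mul(12, -12)) = Add(-2, -144) = -146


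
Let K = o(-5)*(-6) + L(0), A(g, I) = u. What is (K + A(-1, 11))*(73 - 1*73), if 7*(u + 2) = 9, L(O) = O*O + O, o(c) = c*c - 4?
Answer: 0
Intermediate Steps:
o(c) = -4 + c² (o(c) = c² - 4 = -4 + c²)
L(O) = O + O² (L(O) = O² + O = O + O²)
u = -5/7 (u = -2 + (⅐)*9 = -2 + 9/7 = -5/7 ≈ -0.71429)
A(g, I) = -5/7
K = -126 (K = (-4 + (-5)²)*(-6) + 0*(1 + 0) = (-4 + 25)*(-6) + 0*1 = 21*(-6) + 0 = -126 + 0 = -126)
(K + A(-1, 11))*(73 - 1*73) = (-126 - 5/7)*(73 - 1*73) = -887*(73 - 73)/7 = -887/7*0 = 0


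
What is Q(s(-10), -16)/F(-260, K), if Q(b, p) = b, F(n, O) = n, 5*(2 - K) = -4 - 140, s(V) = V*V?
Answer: -5/13 ≈ -0.38462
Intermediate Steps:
s(V) = V²
K = 154/5 (K = 2 - (-4 - 140)/5 = 2 - ⅕*(-144) = 2 + 144/5 = 154/5 ≈ 30.800)
Q(s(-10), -16)/F(-260, K) = (-10)²/(-260) = 100*(-1/260) = -5/13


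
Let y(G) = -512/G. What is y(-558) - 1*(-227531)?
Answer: 63481405/279 ≈ 2.2753e+5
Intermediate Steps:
y(-558) - 1*(-227531) = -512/(-558) - 1*(-227531) = -512*(-1/558) + 227531 = 256/279 + 227531 = 63481405/279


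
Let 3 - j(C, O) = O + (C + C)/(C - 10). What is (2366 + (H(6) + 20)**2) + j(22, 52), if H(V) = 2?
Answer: 8392/3 ≈ 2797.3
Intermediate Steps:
j(C, O) = 3 - O - 2*C/(-10 + C) (j(C, O) = 3 - (O + (C + C)/(C - 10)) = 3 - (O + (2*C)/(-10 + C)) = 3 - (O + 2*C/(-10 + C)) = 3 + (-O - 2*C/(-10 + C)) = 3 - O - 2*C/(-10 + C))
(2366 + (H(6) + 20)**2) + j(22, 52) = (2366 + (2 + 20)**2) + (-30 + 22 + 10*52 - 1*22*52)/(-10 + 22) = (2366 + 22**2) + (-30 + 22 + 520 - 1144)/12 = (2366 + 484) + (1/12)*(-632) = 2850 - 158/3 = 8392/3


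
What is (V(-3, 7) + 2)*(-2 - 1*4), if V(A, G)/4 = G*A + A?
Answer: 564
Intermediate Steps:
V(A, G) = 4*A + 4*A*G (V(A, G) = 4*(G*A + A) = 4*(A*G + A) = 4*(A + A*G) = 4*A + 4*A*G)
(V(-3, 7) + 2)*(-2 - 1*4) = (4*(-3)*(1 + 7) + 2)*(-2 - 1*4) = (4*(-3)*8 + 2)*(-2 - 4) = (-96 + 2)*(-6) = -94*(-6) = 564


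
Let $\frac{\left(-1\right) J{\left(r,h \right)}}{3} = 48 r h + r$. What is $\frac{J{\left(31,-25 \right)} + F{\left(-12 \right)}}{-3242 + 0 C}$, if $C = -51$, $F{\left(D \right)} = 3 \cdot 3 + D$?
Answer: $- \frac{55752}{1621} \approx -34.394$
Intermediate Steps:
$F{\left(D \right)} = 9 + D$
$J{\left(r,h \right)} = - 3 r - 144 h r$ ($J{\left(r,h \right)} = - 3 \left(48 r h + r\right) = - 3 \left(48 h r + r\right) = - 3 \left(r + 48 h r\right) = - 3 r - 144 h r$)
$\frac{J{\left(31,-25 \right)} + F{\left(-12 \right)}}{-3242 + 0 C} = \frac{\left(-3\right) 31 \left(1 + 48 \left(-25\right)\right) + \left(9 - 12\right)}{-3242 + 0 \left(-51\right)} = \frac{\left(-3\right) 31 \left(1 - 1200\right) - 3}{-3242 + 0} = \frac{\left(-3\right) 31 \left(-1199\right) - 3}{-3242} = \left(111507 - 3\right) \left(- \frac{1}{3242}\right) = 111504 \left(- \frac{1}{3242}\right) = - \frac{55752}{1621}$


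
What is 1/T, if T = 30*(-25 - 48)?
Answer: -1/2190 ≈ -0.00045662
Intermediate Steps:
T = -2190 (T = 30*(-73) = -2190)
1/T = 1/(-2190) = -1/2190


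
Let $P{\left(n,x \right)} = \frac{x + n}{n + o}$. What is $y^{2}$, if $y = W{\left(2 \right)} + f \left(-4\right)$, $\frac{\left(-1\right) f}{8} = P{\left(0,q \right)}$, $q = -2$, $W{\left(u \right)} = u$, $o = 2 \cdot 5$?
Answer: $\frac{484}{25} \approx 19.36$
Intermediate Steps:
$o = 10$
$P{\left(n,x \right)} = \frac{n + x}{10 + n}$ ($P{\left(n,x \right)} = \frac{x + n}{n + 10} = \frac{n + x}{10 + n}$)
$f = \frac{8}{5}$ ($f = - 8 \frac{0 - 2}{10 + 0} = - 8 \cdot \frac{1}{10} \left(-2\right) = \left(-8\right) \left(- \frac{1}{5}\right) = \frac{8}{5} \approx 1.6$)
$y = - \frac{22}{5}$ ($y = 2 + \frac{8}{5} \left(-4\right) = 2 - \frac{32}{5} = - \frac{22}{5} \approx -4.4$)
$y^{2} = \left(- \frac{22}{5}\right)^{2} = \frac{484}{25}$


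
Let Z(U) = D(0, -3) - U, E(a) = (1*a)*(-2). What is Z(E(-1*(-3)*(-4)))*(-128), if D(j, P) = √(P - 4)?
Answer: 3072 - 128*I*√7 ≈ 3072.0 - 338.66*I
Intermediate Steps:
D(j, P) = √(-4 + P)
E(a) = -2*a (E(a) = a*(-2) = -2*a)
Z(U) = -U + I*√7 (Z(U) = √(-4 - 3) - U = √(-7) - U = I*√7 - U = -U + I*√7)
Z(E(-1*(-3)*(-4)))*(-128) = (-(-2)*-1*(-3)*(-4) + I*√7)*(-128) = (-(-2)*3*(-4) + I*√7)*(-128) = (-(-2)*(-12) + I*√7)*(-128) = (-1*24 + I*√7)*(-128) = (-24 + I*√7)*(-128) = 3072 - 128*I*√7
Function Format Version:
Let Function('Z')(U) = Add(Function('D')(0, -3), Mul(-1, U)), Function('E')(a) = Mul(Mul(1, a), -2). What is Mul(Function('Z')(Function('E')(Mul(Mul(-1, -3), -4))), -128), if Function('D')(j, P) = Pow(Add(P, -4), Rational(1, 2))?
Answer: Add(3072, Mul(-128, I, Pow(7, Rational(1, 2)))) ≈ Add(3072.0, Mul(-338.66, I))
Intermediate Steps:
Function('D')(j, P) = Pow(Add(-4, P), Rational(1, 2))
Function('E')(a) = Mul(-2, a) (Function('E')(a) = Mul(a, -2) = Mul(-2, a))
Function('Z')(U) = Add(Mul(-1, U), Mul(I, Pow(7, Rational(1, 2)))) (Function('Z')(U) = Add(Pow(Add(-4, -3), Rational(1, 2)), Mul(-1, U)) = Add(Pow(-7, Rational(1, 2)), Mul(-1, U)) = Add(Mul(I, Pow(7, Rational(1, 2))), Mul(-1, U)) = Add(Mul(-1, U), Mul(I, Pow(7, Rational(1, 2)))))
Mul(Function('Z')(Function('E')(Mul(Mul(-1, -3), -4))), -128) = Mul(Add(Mul(-1, Mul(-2, Mul(Mul(-1, -3), -4))), Mul(I, Pow(7, Rational(1, 2)))), -128) = Mul(Add(Mul(-1, Mul(-2, Mul(3, -4))), Mul(I, Pow(7, Rational(1, 2)))), -128) = Mul(Add(Mul(-1, Mul(-2, -12)), Mul(I, Pow(7, Rational(1, 2)))), -128) = Mul(Add(Mul(-1, 24), Mul(I, Pow(7, Rational(1, 2)))), -128) = Mul(Add(-24, Mul(I, Pow(7, Rational(1, 2)))), -128) = Add(3072, Mul(-128, I, Pow(7, Rational(1, 2))))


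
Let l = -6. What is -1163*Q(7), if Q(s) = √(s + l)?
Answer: -1163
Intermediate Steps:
Q(s) = √(-6 + s) (Q(s) = √(s - 6) = √(-6 + s))
-1163*Q(7) = -1163*√(-6 + 7) = -1163*√1 = -1163*1 = -1163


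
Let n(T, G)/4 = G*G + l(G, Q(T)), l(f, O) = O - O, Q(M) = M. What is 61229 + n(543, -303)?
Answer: 428465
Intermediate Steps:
l(f, O) = 0
n(T, G) = 4*G² (n(T, G) = 4*(G*G + 0) = 4*(G² + 0) = 4*G²)
61229 + n(543, -303) = 61229 + 4*(-303)² = 61229 + 4*91809 = 61229 + 367236 = 428465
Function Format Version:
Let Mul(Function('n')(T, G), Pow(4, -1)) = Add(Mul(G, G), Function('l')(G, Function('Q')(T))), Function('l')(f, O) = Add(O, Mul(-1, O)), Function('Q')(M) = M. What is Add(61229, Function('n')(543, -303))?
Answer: 428465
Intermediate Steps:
Function('l')(f, O) = 0
Function('n')(T, G) = Mul(4, Pow(G, 2)) (Function('n')(T, G) = Mul(4, Add(Mul(G, G), 0)) = Mul(4, Add(Pow(G, 2), 0)) = Mul(4, Pow(G, 2)))
Add(61229, Function('n')(543, -303)) = Add(61229, Mul(4, Pow(-303, 2))) = Add(61229, Mul(4, 91809)) = Add(61229, 367236) = 428465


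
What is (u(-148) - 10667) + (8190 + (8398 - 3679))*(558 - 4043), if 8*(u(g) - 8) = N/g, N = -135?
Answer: -53278252281/1184 ≈ -4.4999e+7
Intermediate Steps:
u(g) = 8 - 135/(8*g) (u(g) = 8 + (-135/g)/8 = 8 - 135/(8*g))
(u(-148) - 10667) + (8190 + (8398 - 3679))*(558 - 4043) = ((8 - 135/8/(-148)) - 10667) + (8190 + (8398 - 3679))*(558 - 4043) = ((8 - 135/8*(-1/148)) - 10667) + (8190 + 4719)*(-3485) = ((8 + 135/1184) - 10667) + 12909*(-3485) = (9607/1184 - 10667) - 44987865 = -12620121/1184 - 44987865 = -53278252281/1184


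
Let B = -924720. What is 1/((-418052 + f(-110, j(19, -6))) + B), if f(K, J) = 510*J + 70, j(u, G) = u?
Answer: -1/1333012 ≈ -7.5018e-7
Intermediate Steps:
f(K, J) = 70 + 510*J
1/((-418052 + f(-110, j(19, -6))) + B) = 1/((-418052 + (70 + 510*19)) - 924720) = 1/((-418052 + (70 + 9690)) - 924720) = 1/((-418052 + 9760) - 924720) = 1/(-408292 - 924720) = 1/(-1333012) = -1/1333012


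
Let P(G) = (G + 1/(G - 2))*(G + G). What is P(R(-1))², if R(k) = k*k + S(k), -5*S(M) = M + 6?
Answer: 0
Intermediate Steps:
S(M) = -6/5 - M/5 (S(M) = -(M + 6)/5 = -(6 + M)/5 = -6/5 - M/5)
R(k) = -6/5 + k² - k/5 (R(k) = k*k + (-6/5 - k/5) = k² + (-6/5 - k/5) = -6/5 + k² - k/5)
P(G) = 2*G*(G + 1/(-2 + G)) (P(G) = (G + 1/(-2 + G))*(2*G) = 2*G*(G + 1/(-2 + G)))
P(R(-1))² = (2*(-6/5 + (-1)² - ⅕*(-1))*(1 + (-6/5 + (-1)² - ⅕*(-1))² - 2*(-6/5 + (-1)² - ⅕*(-1)))/(-2 + (-6/5 + (-1)² - ⅕*(-1))))² = (2*(-6/5 + 1 + ⅕)*(1 + (-6/5 + 1 + ⅕)² - 2*(-6/5 + 1 + ⅕))/(-2 + (-6/5 + 1 + ⅕)))² = (2*0*(1 + 0² - 2*0)/(-2 + 0))² = (2*0*(1 + 0 + 0)/(-2))² = (2*0*(-½)*1)² = 0² = 0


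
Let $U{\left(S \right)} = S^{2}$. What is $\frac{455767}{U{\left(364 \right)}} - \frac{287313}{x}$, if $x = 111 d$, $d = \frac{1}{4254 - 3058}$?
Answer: $- \frac{1167411949089}{377104} \approx -3.0957 \cdot 10^{6}$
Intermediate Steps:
$d = \frac{1}{1196} \approx 0.00083612$
$x = \frac{111}{1196}$ ($x = 111 \cdot \frac{1}{1196} = \frac{111}{1196} \approx 0.092809$)
$\frac{455767}{U{\left(364 \right)}} - \frac{287313}{x} = \frac{455767}{364^{2}} - \frac{287313}{\frac{111}{1196}} = \frac{455767}{132496} - \frac{114542116}{37} = 455767 \cdot \frac{1}{132496} - \frac{114542116}{37} = \frac{35059}{10192} - \frac{114542116}{37} = - \frac{1167411949089}{377104}$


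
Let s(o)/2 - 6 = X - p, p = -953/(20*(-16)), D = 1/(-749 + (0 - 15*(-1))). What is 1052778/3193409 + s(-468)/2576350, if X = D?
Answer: 159268833324397161/483109362354248000 ≈ 0.32967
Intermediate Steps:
D = -1/734 (D = 1/(-749 + (0 + 15)) = 1/(-749 + 15) = 1/(-734) = -1/734 ≈ -0.0013624)
p = 953/320 (p = -953/(-320) = -953*(-1/320) = 953/320 ≈ 2.9781)
X = -1/734 ≈ -0.0013624
s(o) = 354729/58720 (s(o) = 12 + 2*(-1/734 - 1*953/320) = 12 + 2*(-1/734 - 953/320) = 12 + 2*(-349911/117440) = 12 - 349911/58720 = 354729/58720)
1052778/3193409 + s(-468)/2576350 = 1052778/3193409 + (354729/58720)/2576350 = 1052778*(1/3193409) + (354729/58720)*(1/2576350) = 1052778/3193409 + 354729/151283272000 = 159268833324397161/483109362354248000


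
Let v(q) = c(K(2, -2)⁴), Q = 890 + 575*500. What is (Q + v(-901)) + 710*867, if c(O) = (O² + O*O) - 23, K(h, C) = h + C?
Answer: 903937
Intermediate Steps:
K(h, C) = C + h
Q = 288390 (Q = 890 + 287500 = 288390)
c(O) = -23 + 2*O² (c(O) = (O² + O²) - 23 = 2*O² - 23 = -23 + 2*O²)
v(q) = -23 (v(q) = -23 + 2*((-2 + 2)⁴)² = -23 + 2*(0⁴)² = -23 + 2*0² = -23 + 2*0 = -23 + 0 = -23)
(Q + v(-901)) + 710*867 = (288390 - 23) + 710*867 = 288367 + 615570 = 903937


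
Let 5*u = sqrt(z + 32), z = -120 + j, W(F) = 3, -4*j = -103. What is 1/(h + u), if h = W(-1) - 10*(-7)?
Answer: 7300/533149 - 10*I*sqrt(249)/533149 ≈ 0.013692 - 0.00029597*I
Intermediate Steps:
j = 103/4 (j = -1/4*(-103) = 103/4 ≈ 25.750)
z = -377/4 (z = -120 + 103/4 = -377/4 ≈ -94.250)
h = 73 (h = 3 - 10*(-7) = 3 + 70 = 73)
u = I*sqrt(249)/10 (u = sqrt(-377/4 + 32)/5 = sqrt(-249/4)/5 = (I*sqrt(249)/2)/5 = I*sqrt(249)/10 ≈ 1.578*I)
1/(h + u) = 1/(73 + I*sqrt(249)/10)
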